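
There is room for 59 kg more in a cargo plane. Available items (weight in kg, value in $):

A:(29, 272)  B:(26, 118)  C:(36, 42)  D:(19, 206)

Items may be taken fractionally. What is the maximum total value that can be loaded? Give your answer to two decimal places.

527.92

Ratios (sorted): D 10.84, A 9.38, B 4.54, C 1.17
take D (19 @ 206); take A (29 @ 272); take 11/26 of B → 49.92. Capacity used 59/59.
Total value = 527.92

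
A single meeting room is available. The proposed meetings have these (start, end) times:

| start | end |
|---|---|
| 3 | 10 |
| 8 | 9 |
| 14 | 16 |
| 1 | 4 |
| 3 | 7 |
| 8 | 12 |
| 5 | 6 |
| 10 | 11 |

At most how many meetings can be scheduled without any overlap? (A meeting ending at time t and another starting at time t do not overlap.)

5

Sort by end time and greedily take each interval whose start is ≥ the last chosen end.
Sorted by end: (1,4)  (5,6)  (3,7)  (8,9)  (3,10)  (10,11)  (8,12)  (14,16)
take (1,4); take (5,6); take (8,9); take (10,11); take (14,16).
Selected 5 meetings.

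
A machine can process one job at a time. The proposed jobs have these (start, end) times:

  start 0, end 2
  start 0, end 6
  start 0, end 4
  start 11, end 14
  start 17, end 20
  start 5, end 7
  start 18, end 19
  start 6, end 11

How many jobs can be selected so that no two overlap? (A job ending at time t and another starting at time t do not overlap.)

Sort by end time and greedily take each interval whose start is ≥ the last chosen end.
Sorted by end: (0,2)  (0,4)  (0,6)  (5,7)  (6,11)  (11,14)  (18,19)  (17,20)
take (0,2); take (5,7); take (11,14); take (18,19).
Selected 4 jobs.

4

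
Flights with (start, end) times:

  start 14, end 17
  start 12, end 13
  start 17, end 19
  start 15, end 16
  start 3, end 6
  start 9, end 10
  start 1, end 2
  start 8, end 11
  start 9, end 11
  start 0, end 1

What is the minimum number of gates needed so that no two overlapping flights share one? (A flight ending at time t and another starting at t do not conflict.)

3

Events (time:±→running): 0:+→1 1:-→0 1:+→1 2:-→0 3:+→1 6:-→0 8:+→1 9:+→2 9:+→3 … peak 3.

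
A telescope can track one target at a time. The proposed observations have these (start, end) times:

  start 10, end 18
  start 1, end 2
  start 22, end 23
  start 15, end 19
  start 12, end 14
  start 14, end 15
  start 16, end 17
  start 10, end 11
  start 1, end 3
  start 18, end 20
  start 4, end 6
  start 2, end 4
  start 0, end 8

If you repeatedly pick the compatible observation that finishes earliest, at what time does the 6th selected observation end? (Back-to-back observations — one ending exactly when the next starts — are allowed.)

Order by finish time; keep every interval that doesn't clash with the previous kept one.
Sorted by end: (1,2)  (1,3)  (2,4)  (4,6)  (0,8)  (10,11)  (12,14)  (14,15)  (16,17)  (10,18)  (15,19)  (18,20)  (22,23)
take (1,2); take (2,4); take (4,6); take (10,11); take (12,14); take (14,15); take (16,17); skip (10,18); skip (15,19); take (18,20); take (22,23).
Selected: (1,2) (2,4) (4,6) (10,11) (12,14) (14,15) (16,17) (18,20) (22,23)

15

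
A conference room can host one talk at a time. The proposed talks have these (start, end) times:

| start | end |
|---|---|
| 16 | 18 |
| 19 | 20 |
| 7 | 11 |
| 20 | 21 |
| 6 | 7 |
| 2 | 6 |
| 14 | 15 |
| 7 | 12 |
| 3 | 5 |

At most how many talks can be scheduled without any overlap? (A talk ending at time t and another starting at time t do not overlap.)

Sort by end time and greedily take each interval whose start is ≥ the last chosen end.
By end time: (3,5), (2,6), (6,7), (7,11), (7,12), (14,15), (16,18), (19,20), (20,21).
Pick (3,5); next start ≥ 5 → (6,7); next start ≥ 7 → (7,11); next start ≥ 11 → (14,15); next start ≥ 15 → (16,18); next start ≥ 18 → (19,20); next start ≥ 20 → (20,21).
Selected 7 talks.

7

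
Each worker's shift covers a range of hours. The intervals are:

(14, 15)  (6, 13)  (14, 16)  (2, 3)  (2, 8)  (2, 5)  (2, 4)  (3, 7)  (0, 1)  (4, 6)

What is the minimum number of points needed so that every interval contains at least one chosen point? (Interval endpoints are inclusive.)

Process intervals by earliest right end; each time one isn't hit yet, stab at its right endpoint.
Sorted: [0,1] [2,3] [2,4] [2,5] [4,6] [3,7] [2,8] [6,13] [14,15] [14,16]
{[0,1]} hit by 1; {[2,3],[2,4],[2,5]} hit by 3; {[4,6],[3,7],[2,8],[6,13]} hit by 6; {[14,15],[14,16]} hit by 15.
Points: 1, 3, 6, 15 (4 total).

4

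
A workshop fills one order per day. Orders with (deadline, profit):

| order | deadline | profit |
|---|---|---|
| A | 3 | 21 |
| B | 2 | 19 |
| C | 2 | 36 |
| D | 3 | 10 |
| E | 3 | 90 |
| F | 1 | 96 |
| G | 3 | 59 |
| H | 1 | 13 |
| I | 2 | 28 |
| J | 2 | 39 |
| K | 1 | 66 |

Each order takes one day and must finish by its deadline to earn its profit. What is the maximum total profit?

245

Profit order: F=96 E=90 K=66 G=59 J=39 C=36 I=28 A=21 B=19 H=13 D=10
Assign: F→slot 1, E→slot 3, K skipped, G→slot 2, J skipped, C skipped, I skipped, A skipped, B skipped, H skipped, D skipped.
Slots: [1:F] [2:G] [3:E]
Profit = 96 + 59 + 90 = 245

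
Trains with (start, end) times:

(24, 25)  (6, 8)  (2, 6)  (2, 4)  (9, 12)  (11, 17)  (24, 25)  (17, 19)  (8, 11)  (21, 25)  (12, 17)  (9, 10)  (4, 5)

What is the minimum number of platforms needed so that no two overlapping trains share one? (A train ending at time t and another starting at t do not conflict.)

Count concurrent intervals with a sweep; the peak is the room count.
starts: [2, 2, 4, 6, 8, 9, 9, 11, 12, 17, 21, 24, 24]
ends:   [4, 5, 6, 8, 10, 11, 12, 17, 17, 19, 25, 25, 25]
s2→1 s2→2 e4→1 s4→2 e5→1 e6→0 s6→1 e8→0 s8→1 s9→2 s9→3  — peak 3.

3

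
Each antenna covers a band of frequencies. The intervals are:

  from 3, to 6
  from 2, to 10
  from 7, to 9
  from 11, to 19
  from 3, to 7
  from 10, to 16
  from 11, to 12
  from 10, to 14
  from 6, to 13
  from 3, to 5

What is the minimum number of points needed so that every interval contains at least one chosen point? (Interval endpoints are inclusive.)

3

Process intervals by earliest right end; each time one isn't hit yet, stab at its right endpoint.
Sorted: [3,5] [3,6] [3,7] [7,9] [2,10] [11,12] [6,13] [10,14] [10,16] [11,19]
{[3,5],[3,6],[3,7]} hit by 5; {[7,9],[2,10]} hit by 9; {[11,12],[6,13],[10,14],[10,16],[11,19]} hit by 12.
Points: 5, 9, 12 (3 total).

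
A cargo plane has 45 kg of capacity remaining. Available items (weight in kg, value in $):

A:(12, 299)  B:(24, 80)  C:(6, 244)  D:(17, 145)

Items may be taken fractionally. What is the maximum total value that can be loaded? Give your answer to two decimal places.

Order: C (244/6=40.67) > A (299/12=24.92) > D (145/17=8.53) > B (80/24=3.33)
Fill: take C (6 @ 244) → take A (12 @ 299) → take D (17 @ 145) → take 10/24 of B → 33.33; 45/45 used.
Total value = 721.33

721.33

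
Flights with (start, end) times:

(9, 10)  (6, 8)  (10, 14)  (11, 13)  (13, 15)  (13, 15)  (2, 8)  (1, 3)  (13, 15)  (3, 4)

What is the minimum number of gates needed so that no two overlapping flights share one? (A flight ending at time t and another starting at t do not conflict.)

The answer is the maximum number of intervals overlapping at any instant.
Events (time:±→running): 1:+→1 2:+→2 3:-→1 3:+→2 4:-→1 6:+→2 8:-→1 8:-→0 9:+→1 10:-→0 10:+→1 11:+→2 13:-→1 13:+→2 13:+→3 13:+→4 … peak 4.

4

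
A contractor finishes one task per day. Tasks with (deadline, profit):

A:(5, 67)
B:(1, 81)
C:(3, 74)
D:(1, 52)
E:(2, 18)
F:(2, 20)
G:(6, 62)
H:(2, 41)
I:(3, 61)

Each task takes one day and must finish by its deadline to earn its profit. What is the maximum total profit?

345

Sort by profit descending; place each in the latest free slot ≤ its deadline.
By profit: B(d1,81), C(d3,74), A(d5,67), G(d6,62), I(d3,61), D(d1,52), H(d2,41), F(d2,20), E(d2,18)
B→slot 1; C→slot 3; A→slot 5; G→slot 6; I→slot 2; D skipped; H skipped; F skipped; E skipped.
Profit = 81 + 61 + 74 + 67 + 62 = 345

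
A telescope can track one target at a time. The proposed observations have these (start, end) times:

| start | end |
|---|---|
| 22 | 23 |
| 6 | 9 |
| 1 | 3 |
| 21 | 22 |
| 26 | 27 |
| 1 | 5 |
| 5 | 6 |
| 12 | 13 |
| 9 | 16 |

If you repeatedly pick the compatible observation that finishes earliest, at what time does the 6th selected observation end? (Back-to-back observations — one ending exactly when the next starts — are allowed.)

Greedy by earliest finish: after sorting by end time, pick each interval compatible with the last pick.
Sorted by end: (1,3)  (1,5)  (5,6)  (6,9)  (12,13)  (9,16)  (21,22)  (22,23)  (26,27)
take (1,3); skip (1,5); take (5,6); take (6,9); take (12,13); take (21,22); take (22,23); take (26,27).
Selected: (1,3) (5,6) (6,9) (12,13) (21,22) (22,23) (26,27)

23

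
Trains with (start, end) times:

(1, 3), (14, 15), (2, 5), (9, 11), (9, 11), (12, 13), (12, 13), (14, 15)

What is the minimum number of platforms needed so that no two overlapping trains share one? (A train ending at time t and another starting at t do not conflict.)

2

starts: [1, 2, 9, 9, 12, 12, 14, 14]
ends:   [3, 5, 11, 11, 13, 13, 15, 15]
s1→1 s2→2  — peak 2.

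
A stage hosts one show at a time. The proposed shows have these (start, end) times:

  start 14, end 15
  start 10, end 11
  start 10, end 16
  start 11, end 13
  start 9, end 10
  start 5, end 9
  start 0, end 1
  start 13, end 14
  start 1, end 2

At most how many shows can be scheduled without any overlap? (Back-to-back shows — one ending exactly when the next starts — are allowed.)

Order by finish time; keep every interval that doesn't clash with the previous kept one.
Sorted by end: (0,1)  (1,2)  (5,9)  (9,10)  (10,11)  (11,13)  (13,14)  (14,15)  (10,16)
take (0,1); take (1,2); take (5,9); take (9,10); take (10,11); take (11,13); take (13,14); take (14,15).
Selected 8 shows.

8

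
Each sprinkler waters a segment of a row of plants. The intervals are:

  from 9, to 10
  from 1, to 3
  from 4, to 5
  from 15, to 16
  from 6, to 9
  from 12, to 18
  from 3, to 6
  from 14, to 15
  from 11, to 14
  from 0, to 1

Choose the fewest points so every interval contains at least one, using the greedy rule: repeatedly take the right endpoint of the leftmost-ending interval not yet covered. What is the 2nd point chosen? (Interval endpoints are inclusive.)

Sort by right endpoint; whenever an interval is uncovered, place a point at its right end.
By right end: [0,1]  [1,3]  [4,5]  [3,6]  [6,9]  [9,10]  [11,14]  [14,15]  [15,16]  [12,18]
[0,1] uncovered → point at 1; [4,5] uncovered → point at 5; [6,9] uncovered → point at 9; [11,14] uncovered → point at 14; [15,16] uncovered → point at 16.
Points: 1, 5, 9, 14, 16 (5 total).

5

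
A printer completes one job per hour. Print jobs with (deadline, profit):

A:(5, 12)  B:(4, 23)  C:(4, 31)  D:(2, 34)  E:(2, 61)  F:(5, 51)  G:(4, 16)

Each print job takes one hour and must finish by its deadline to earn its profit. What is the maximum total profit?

Sort by profit descending; place each in the latest free slot ≤ its deadline.
Profit order: E=61 F=51 D=34 C=31 B=23 G=16 A=12
Assign: E→slot 2, F→slot 5, D→slot 1, C→slot 4, B→slot 3, G skipped, A skipped.
Slots: [1:D] [2:E] [3:B] [4:C] [5:F]
Profit = 34 + 61 + 23 + 31 + 51 = 200

200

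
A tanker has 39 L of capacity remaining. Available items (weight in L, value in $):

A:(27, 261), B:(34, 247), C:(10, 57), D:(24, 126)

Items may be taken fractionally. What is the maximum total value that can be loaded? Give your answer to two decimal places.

Ratios (sorted): A 9.67, B 7.26, C 5.70, D 5.25
take A (27 @ 261); take 12/34 of B → 87.18. Capacity used 39/39.
Total value = 348.18

348.18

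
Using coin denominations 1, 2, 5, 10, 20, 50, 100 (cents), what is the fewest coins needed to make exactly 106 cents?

3

Use the largest denomination that fits, subtract, and repeat.
106 = 1×100 + 1×5 + 1×1
Total coins = 1 + 1 + 1 = 3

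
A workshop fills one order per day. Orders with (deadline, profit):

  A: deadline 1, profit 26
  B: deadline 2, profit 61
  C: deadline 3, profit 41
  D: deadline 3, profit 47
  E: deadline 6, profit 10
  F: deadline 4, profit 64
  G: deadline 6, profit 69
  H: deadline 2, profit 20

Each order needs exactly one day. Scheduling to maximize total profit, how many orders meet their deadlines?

6

Take jobs in profit order; each goes to the latest open slot no later than its deadline.
By profit: G(d6,69), F(d4,64), B(d2,61), D(d3,47), C(d3,41), A(d1,26), H(d2,20), E(d6,10)
G→slot 6; F→slot 4; B→slot 2; D→slot 3; C→slot 1; A skipped; H skipped; E→slot 5.
6 of 8 scheduled.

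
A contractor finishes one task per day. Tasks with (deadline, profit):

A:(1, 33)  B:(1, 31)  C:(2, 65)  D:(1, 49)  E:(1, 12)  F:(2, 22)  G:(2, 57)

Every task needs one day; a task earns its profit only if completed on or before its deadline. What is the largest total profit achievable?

By profit: C(d2,65), G(d2,57), D(d1,49), A(d1,33), B(d1,31), F(d2,22), E(d1,12)
C→slot 2; G→slot 1; D skipped; A skipped; B skipped; F skipped; E skipped.
Profit = 57 + 65 = 122

122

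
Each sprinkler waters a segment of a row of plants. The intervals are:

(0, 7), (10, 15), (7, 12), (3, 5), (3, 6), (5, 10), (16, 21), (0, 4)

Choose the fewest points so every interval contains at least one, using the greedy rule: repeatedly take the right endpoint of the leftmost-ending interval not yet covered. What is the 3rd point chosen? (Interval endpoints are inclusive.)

Process intervals by earliest right end; each time one isn't hit yet, stab at its right endpoint.
Sorted: [0,4] [3,5] [3,6] [0,7] [5,10] [7,12] [10,15] [16,21]
{[0,4],[3,5],[3,6],[0,7]} hit by 4; {[5,10],[7,12],[10,15]} hit by 10; {[16,21]} hit by 21.
Points: 4, 10, 21 (3 total).

21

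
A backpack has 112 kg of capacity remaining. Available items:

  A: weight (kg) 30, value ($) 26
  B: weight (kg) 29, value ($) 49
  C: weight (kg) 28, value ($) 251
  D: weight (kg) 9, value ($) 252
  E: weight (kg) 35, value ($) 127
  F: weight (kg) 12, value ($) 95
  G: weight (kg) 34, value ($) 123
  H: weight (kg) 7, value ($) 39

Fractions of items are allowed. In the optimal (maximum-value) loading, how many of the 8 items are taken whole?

5

Order: D (252/9=28.00) > C (251/28=8.96) > F (95/12=7.92) > H (39/7=5.57) > E (127/35=3.63) > G (123/34=3.62) > B (49/29=1.69) > A (26/30=0.87)
Fill: take D (9 @ 252) → take C (28 @ 251) → take F (12 @ 95) → take H (7 @ 39) → take E (35 @ 127) → take 21/34 of G → 75.97; 112/112 used.
5 item(s) taken whole; one partial (take 21/34 of G).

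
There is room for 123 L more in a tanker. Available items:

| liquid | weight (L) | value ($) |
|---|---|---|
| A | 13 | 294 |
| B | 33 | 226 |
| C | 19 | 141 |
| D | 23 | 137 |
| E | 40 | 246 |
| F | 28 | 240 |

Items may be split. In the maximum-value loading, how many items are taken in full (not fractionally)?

4

Order: A (294/13=22.62) > F (240/28=8.57) > C (141/19=7.42) > B (226/33=6.85) > E (246/40=6.15) > D (137/23=5.96)
Fill: take A (13 @ 294) → take F (28 @ 240) → take C (19 @ 141) → take B (33 @ 226) → take 30/40 of E → 184.50; 123/123 used.
4 item(s) taken whole; one partial (take 30/40 of E).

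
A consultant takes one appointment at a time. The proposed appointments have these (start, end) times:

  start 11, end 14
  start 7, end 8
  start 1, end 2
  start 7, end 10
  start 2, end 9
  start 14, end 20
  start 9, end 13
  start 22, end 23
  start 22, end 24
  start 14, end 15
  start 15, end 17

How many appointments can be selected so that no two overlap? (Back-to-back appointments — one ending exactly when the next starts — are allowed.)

Order by finish time; keep every interval that doesn't clash with the previous kept one.
By end time: (1,2), (7,8), (2,9), (7,10), (9,13), (11,14), (14,15), (15,17), (14,20), (22,23), (22,24).
Pick (1,2); next start ≥ 2 → (7,8); next start ≥ 8 → (9,13); next start ≥ 13 → (14,15); next start ≥ 15 → (15,17); next start ≥ 17 → (22,23).
Selected 6 appointments.

6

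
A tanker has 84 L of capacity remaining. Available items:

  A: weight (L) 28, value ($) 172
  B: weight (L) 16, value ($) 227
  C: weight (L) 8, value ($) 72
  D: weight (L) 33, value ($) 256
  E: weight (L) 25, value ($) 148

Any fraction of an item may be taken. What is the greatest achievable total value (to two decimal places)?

Ratios (sorted): B 14.19, C 9.00, D 7.76, A 6.14, E 5.92
take B (16 @ 227); take C (8 @ 72); take D (33 @ 256); take 27/28 of A → 165.86. Capacity used 84/84.
Total value = 720.86

720.86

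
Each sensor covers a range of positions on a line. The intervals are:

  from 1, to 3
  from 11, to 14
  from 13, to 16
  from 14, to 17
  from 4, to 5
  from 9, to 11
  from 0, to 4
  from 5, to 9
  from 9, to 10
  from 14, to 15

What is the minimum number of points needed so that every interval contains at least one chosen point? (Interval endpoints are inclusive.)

By right end: [1,3]  [0,4]  [4,5]  [5,9]  [9,10]  [9,11]  [11,14]  [14,15]  [13,16]  [14,17]
[1,3] uncovered → point at 3; [4,5] uncovered → point at 5; [9,10] uncovered → point at 10; [11,14] uncovered → point at 14.
Points: 3, 5, 10, 14 (4 total).

4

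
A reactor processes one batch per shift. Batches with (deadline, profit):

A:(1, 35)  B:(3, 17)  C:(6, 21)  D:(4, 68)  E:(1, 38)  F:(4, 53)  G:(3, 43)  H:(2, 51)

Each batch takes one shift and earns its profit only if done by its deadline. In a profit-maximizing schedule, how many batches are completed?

Profit order: D=68 F=53 H=51 G=43 E=38 A=35 C=21 B=17
Assign: D→slot 4, F→slot 3, H→slot 2, G→slot 1, E skipped, A skipped, C→slot 6, B skipped.
Slots: [1:G] [2:H] [3:F] [4:D] [6:C]
5 of 8 scheduled.

5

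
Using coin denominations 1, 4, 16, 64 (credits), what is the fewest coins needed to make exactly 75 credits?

75 = 1×64 + 2×4 + 3×1
Total coins = 1 + 2 + 3 = 6

6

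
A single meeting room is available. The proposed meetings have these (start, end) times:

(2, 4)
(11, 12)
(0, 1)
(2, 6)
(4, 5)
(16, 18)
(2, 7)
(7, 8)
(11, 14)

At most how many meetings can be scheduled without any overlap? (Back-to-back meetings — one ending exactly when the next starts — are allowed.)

By end time: (0,1), (2,4), (4,5), (2,6), (2,7), (7,8), (11,12), (11,14), (16,18).
Pick (0,1); next start ≥ 1 → (2,4); next start ≥ 4 → (4,5); next start ≥ 5 → (7,8); next start ≥ 8 → (11,12); next start ≥ 12 → (16,18).
Selected 6 meetings.

6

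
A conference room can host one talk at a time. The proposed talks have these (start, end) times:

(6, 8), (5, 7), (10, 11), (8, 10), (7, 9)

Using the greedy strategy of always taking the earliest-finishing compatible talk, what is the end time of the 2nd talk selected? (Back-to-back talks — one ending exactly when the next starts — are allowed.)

Greedy by earliest finish: after sorting by end time, pick each interval compatible with the last pick.
By end time: (5,7), (6,8), (7,9), (8,10), (10,11).
Pick (5,7); next start ≥ 7 → (7,9); next start ≥ 9 → (10,11).
Selected: (5,7) (7,9) (10,11)

9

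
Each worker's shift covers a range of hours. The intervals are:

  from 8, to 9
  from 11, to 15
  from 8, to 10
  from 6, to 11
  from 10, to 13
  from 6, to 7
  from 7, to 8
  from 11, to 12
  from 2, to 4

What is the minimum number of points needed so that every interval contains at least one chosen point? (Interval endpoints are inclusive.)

4

Process intervals by earliest right end; each time one isn't hit yet, stab at its right endpoint.
By right end: [2,4]  [6,7]  [7,8]  [8,9]  [8,10]  [6,11]  [11,12]  [10,13]  [11,15]
[2,4] uncovered → point at 4; [6,7] uncovered → point at 7; [8,9] uncovered → point at 9; [11,12] uncovered → point at 12.
Points: 4, 7, 9, 12 (4 total).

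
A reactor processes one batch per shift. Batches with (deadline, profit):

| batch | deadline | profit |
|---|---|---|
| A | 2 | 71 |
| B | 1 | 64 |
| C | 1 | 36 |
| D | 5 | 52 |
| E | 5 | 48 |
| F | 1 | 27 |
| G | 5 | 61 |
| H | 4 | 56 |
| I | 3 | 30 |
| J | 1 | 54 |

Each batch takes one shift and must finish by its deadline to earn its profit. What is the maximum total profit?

304

By profit: A(d2,71), B(d1,64), G(d5,61), H(d4,56), J(d1,54), D(d5,52), E(d5,48), C(d1,36), I(d3,30), F(d1,27)
A→slot 2; B→slot 1; G→slot 5; H→slot 4; J skipped; D→slot 3; E skipped; C skipped; I skipped; F skipped.
Profit = 64 + 71 + 52 + 56 + 61 = 304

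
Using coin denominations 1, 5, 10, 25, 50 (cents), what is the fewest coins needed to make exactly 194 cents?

10

Greedy: take as many of the largest coin as possible, then repeat with the remainder.
194 = 3×50 + 1×25 + 1×10 + 1×5 + 4×1
Total coins = 3 + 1 + 1 + 1 + 4 = 10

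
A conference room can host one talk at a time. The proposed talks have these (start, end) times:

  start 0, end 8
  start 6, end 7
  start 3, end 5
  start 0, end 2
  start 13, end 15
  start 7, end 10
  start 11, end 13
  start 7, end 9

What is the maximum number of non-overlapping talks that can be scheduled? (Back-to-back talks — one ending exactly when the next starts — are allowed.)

Sorted by end: (0,2)  (3,5)  (6,7)  (0,8)  (7,9)  (7,10)  (11,13)  (13,15)
take (0,2); take (3,5); take (6,7); take (7,9); take (11,13); take (13,15).
Selected 6 talks.

6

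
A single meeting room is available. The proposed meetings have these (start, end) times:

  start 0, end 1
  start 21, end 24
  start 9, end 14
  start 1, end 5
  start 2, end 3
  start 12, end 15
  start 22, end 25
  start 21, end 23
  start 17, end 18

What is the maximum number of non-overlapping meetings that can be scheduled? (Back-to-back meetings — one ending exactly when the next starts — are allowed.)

Greedy by earliest finish: after sorting by end time, pick each interval compatible with the last pick.
By end time: (0,1), (2,3), (1,5), (9,14), (12,15), (17,18), (21,23), (21,24), (22,25).
Pick (0,1); next start ≥ 1 → (2,3); next start ≥ 3 → (9,14); next start ≥ 14 → (17,18); next start ≥ 18 → (21,23).
Selected 5 meetings.

5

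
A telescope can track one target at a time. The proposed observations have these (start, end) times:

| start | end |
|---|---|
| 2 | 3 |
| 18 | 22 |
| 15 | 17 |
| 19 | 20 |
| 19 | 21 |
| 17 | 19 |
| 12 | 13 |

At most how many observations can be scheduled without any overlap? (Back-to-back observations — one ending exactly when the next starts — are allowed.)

Order by finish time; keep every interval that doesn't clash with the previous kept one.
Sorted by end: (2,3)  (12,13)  (15,17)  (17,19)  (19,20)  (19,21)  (18,22)
take (2,3); take (12,13); take (15,17); take (17,19); take (19,20); skip (18,22).
Selected 5 observations.

5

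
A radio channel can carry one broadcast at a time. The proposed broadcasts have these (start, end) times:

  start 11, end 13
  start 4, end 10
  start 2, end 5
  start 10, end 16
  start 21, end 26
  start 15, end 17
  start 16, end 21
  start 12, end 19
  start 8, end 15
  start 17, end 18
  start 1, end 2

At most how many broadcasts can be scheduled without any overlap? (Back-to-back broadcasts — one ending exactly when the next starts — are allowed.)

Sort by end time and greedily take each interval whose start is ≥ the last chosen end.
Sorted by end: (1,2)  (2,5)  (4,10)  (11,13)  (8,15)  (10,16)  (15,17)  (17,18)  (12,19)  (16,21)  (21,26)
take (1,2); take (2,5); take (11,13); skip (10,16); take (15,17); take (17,18); take (21,26).
Selected 6 broadcasts.

6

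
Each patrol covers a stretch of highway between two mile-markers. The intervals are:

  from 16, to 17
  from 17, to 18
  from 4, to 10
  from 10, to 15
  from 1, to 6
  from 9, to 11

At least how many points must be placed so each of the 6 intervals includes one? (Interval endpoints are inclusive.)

Process intervals by earliest right end; each time one isn't hit yet, stab at its right endpoint.
By right end: [1,6]  [4,10]  [9,11]  [10,15]  [16,17]  [17,18]
[1,6] uncovered → point at 6; [9,11] uncovered → point at 11; [16,17] uncovered → point at 17.
Points: 6, 11, 17 (3 total).

3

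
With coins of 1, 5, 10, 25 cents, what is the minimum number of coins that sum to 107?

107 = 4×25 + 1×5 + 2×1
Total coins = 4 + 1 + 2 = 7

7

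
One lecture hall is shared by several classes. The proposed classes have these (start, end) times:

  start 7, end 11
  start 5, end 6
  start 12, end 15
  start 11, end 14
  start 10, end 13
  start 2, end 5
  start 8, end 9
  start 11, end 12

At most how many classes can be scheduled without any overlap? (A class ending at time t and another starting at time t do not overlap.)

5

Order by finish time; keep every interval that doesn't clash with the previous kept one.
Sorted by end: (2,5)  (5,6)  (8,9)  (7,11)  (11,12)  (10,13)  (11,14)  (12,15)
take (2,5); take (5,6); take (8,9); take (11,12); take (12,15).
Selected 5 classes.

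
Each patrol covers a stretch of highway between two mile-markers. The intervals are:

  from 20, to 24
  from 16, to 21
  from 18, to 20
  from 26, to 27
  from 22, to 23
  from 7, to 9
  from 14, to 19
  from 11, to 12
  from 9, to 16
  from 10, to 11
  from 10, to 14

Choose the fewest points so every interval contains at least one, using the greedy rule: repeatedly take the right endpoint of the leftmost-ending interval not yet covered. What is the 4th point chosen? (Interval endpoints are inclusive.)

Sorted: [7,9] [10,11] [11,12] [10,14] [9,16] [14,19] [18,20] [16,21] [22,23] [20,24] [26,27]
{[7,9]} hit by 9; {[10,11],[11,12],[10,14],[9,16]} hit by 11; {[14,19],[18,20],[16,21]} hit by 19; {[22,23],[20,24]} hit by 23; {[26,27]} hit by 27.
Points: 9, 11, 19, 23, 27 (5 total).

23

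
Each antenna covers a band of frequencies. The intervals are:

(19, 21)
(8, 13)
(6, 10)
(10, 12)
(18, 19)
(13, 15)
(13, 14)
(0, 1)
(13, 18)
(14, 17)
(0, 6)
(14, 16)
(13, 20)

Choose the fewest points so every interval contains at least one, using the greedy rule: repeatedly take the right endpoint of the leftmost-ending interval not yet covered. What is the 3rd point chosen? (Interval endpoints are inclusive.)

Process intervals by earliest right end; each time one isn't hit yet, stab at its right endpoint.
By right end: [0,1]  [0,6]  [6,10]  [10,12]  [8,13]  [13,14]  [13,15]  [14,16]  [14,17]  [13,18]  [18,19]  [13,20]  [19,21]
[0,1] uncovered → point at 1; [6,10] uncovered → point at 10; [13,14] uncovered → point at 14; [18,19] uncovered → point at 19.
Points: 1, 10, 14, 19 (4 total).

14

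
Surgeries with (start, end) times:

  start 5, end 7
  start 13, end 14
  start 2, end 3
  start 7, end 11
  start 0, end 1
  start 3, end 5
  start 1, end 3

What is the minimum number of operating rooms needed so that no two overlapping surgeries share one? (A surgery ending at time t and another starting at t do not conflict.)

2

Events (time:±→running): 0:+→1 1:-→0 1:+→1 2:+→2 … peak 2.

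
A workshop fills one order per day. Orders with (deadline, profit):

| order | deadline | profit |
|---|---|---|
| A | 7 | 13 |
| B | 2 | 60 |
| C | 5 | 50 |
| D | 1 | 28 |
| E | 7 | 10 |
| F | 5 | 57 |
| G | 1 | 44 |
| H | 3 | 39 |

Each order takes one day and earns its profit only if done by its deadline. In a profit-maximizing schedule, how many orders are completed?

Sort by profit descending; place each in the latest free slot ≤ its deadline.
Profit order: B=60 F=57 C=50 G=44 H=39 D=28 A=13 E=10
Assign: B→slot 2, F→slot 5, C→slot 4, G→slot 1, H→slot 3, D skipped, A→slot 7, E→slot 6.
Slots: [1:G] [2:B] [3:H] [4:C] [5:F] [6:E] [7:A]
7 of 8 scheduled.

7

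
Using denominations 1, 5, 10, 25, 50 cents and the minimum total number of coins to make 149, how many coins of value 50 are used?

Greedy: take as many of the largest coin as possible, then repeat with the remainder.
149 = 2×50 + 1×25 + 2×10 + 4×1
Count of 50: 2

2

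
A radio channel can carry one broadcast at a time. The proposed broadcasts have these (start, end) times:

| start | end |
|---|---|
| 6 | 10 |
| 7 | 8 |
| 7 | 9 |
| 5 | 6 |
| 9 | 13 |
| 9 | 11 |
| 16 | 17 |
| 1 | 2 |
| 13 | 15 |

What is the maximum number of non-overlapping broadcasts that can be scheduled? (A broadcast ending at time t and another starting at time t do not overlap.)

6

Order by finish time; keep every interval that doesn't clash with the previous kept one.
Sorted by end: (1,2)  (5,6)  (7,8)  (7,9)  (6,10)  (9,11)  (9,13)  (13,15)  (16,17)
take (1,2); take (5,6); take (7,8); take (9,11); take (13,15); take (16,17).
Selected 6 broadcasts.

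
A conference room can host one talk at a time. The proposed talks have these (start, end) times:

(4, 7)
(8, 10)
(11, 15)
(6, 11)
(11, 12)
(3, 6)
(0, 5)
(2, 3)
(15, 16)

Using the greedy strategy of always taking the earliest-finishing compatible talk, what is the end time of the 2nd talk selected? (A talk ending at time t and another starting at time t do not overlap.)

Sort by end time and greedily take each interval whose start is ≥ the last chosen end.
Sorted by end: (2,3)  (0,5)  (3,6)  (4,7)  (8,10)  (6,11)  (11,12)  (11,15)  (15,16)
take (2,3); skip (0,5); take (3,6); take (8,10); skip (6,11); take (11,12); take (15,16).
Selected: (2,3) (3,6) (8,10) (11,12) (15,16)

6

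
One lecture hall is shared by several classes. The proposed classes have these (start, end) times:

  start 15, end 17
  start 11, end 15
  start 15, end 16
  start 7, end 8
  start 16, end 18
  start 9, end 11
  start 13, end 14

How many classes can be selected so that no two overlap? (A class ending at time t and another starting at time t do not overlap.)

5

Order by finish time; keep every interval that doesn't clash with the previous kept one.
Sorted by end: (7,8)  (9,11)  (13,14)  (11,15)  (15,16)  (15,17)  (16,18)
take (7,8); take (9,11); take (13,14); take (15,16); take (16,18).
Selected 5 classes.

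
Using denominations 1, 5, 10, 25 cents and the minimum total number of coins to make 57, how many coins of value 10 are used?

0

57 = 2×25 + 1×5 + 2×1
Count of 10: 0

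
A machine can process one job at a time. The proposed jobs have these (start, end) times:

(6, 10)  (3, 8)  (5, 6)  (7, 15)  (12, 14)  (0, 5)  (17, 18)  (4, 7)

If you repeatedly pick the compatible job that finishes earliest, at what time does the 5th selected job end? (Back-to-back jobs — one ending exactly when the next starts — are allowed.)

Sort by end time and greedily take each interval whose start is ≥ the last chosen end.
Sorted by end: (0,5)  (5,6)  (4,7)  (3,8)  (6,10)  (12,14)  (7,15)  (17,18)
take (0,5); take (5,6); take (6,10); take (12,14); take (17,18).
Selected: (0,5) (5,6) (6,10) (12,14) (17,18)

18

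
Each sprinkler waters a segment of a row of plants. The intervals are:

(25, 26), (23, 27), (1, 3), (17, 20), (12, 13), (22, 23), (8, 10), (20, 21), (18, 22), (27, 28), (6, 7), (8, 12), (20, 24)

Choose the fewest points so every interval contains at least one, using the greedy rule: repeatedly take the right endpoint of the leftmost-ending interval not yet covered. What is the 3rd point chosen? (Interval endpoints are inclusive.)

10

Sort by right endpoint; whenever an interval is uncovered, place a point at its right end.
By right end: [1,3]  [6,7]  [8,10]  [8,12]  [12,13]  [17,20]  [20,21]  [18,22]  [22,23]  [20,24]  [25,26]  [23,27]  [27,28]
[1,3] uncovered → point at 3; [6,7] uncovered → point at 7; [8,10] uncovered → point at 10; [12,13] uncovered → point at 13; [17,20] uncovered → point at 20; [22,23] uncovered → point at 23; [25,26] uncovered → point at 26; [27,28] uncovered → point at 28.
Points: 3, 7, 10, 13, 20, 23, 26, 28 (8 total).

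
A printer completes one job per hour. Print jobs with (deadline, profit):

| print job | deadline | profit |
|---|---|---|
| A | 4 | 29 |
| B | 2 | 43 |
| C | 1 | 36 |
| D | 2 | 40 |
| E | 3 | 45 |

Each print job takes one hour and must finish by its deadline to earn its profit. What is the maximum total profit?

157

By profit: E(d3,45), B(d2,43), D(d2,40), C(d1,36), A(d4,29)
E→slot 3; B→slot 2; D→slot 1; C skipped; A→slot 4.
Profit = 40 + 43 + 45 + 29 = 157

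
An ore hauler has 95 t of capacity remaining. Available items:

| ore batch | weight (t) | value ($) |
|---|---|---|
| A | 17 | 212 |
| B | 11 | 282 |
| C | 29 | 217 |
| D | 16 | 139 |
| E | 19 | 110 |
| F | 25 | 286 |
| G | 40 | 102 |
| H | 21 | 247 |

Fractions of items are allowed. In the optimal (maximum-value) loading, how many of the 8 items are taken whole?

Ratios (sorted): B 25.64, A 12.47, H 11.76, F 11.44, D 8.69, C 7.48, E 5.79, G 2.55
take B (11 @ 282); take A (17 @ 212); take H (21 @ 247); take F (25 @ 286); take D (16 @ 139); take 5/29 of C → 37.41. Capacity used 95/95.
5 item(s) taken whole; one partial (take 5/29 of C).

5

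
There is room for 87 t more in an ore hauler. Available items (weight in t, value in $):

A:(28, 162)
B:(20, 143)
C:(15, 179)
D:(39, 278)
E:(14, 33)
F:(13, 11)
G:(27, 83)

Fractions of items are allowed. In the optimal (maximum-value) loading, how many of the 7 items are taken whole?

3

Order: C (179/15=11.93) > B (143/20=7.15) > D (278/39=7.13) > A (162/28=5.79) > G (83/27=3.07) > E (33/14=2.36) > F (11/13=0.85)
Fill: take C (15 @ 179) → take B (20 @ 143) → take D (39 @ 278) → take 13/28 of A → 75.21; 87/87 used.
3 item(s) taken whole; one partial (take 13/28 of A).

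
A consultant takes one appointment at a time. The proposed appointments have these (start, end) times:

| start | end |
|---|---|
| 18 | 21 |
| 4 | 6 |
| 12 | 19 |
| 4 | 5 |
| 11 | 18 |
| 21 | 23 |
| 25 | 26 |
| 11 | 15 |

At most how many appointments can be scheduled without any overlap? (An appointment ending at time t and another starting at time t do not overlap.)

5

Greedy by earliest finish: after sorting by end time, pick each interval compatible with the last pick.
By end time: (4,5), (4,6), (11,15), (11,18), (12,19), (18,21), (21,23), (25,26).
Pick (4,5); next start ≥ 5 → (11,15); next start ≥ 15 → (18,21); next start ≥ 21 → (21,23); next start ≥ 23 → (25,26).
Selected 5 appointments.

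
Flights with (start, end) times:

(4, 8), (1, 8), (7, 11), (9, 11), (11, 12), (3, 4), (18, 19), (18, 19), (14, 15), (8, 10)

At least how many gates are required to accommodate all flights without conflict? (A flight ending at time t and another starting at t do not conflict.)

3

Count concurrent intervals with a sweep; the peak is the room count.
Events (time:±→running): 1:+→1 3:+→2 4:-→1 4:+→2 7:+→3 … peak 3.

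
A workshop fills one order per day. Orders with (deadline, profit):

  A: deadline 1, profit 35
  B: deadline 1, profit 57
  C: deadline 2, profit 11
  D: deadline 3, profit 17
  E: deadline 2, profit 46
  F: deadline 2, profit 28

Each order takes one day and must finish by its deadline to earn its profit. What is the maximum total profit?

Take jobs in profit order; each goes to the latest open slot no later than its deadline.
By profit: B(d1,57), E(d2,46), A(d1,35), F(d2,28), D(d3,17), C(d2,11)
B→slot 1; E→slot 2; A skipped; F skipped; D→slot 3; C skipped.
Profit = 57 + 46 + 17 = 120

120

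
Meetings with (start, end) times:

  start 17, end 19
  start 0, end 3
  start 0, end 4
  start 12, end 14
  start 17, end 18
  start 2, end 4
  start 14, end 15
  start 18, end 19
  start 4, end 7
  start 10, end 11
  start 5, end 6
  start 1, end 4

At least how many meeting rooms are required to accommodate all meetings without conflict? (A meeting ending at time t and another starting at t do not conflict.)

4

The answer is the maximum number of intervals overlapping at any instant.
Events (time:±→running): 0:+→1 0:+→2 1:+→3 2:+→4 … peak 4.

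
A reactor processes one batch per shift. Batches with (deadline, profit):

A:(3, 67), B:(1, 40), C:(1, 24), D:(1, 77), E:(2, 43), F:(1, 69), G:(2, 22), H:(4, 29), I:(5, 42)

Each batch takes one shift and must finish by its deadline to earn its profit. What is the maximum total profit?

258

Take jobs in profit order; each goes to the latest open slot no later than its deadline.
Profit order: D=77 F=69 A=67 E=43 I=42 B=40 H=29 C=24 G=22
Assign: D→slot 1, F skipped, A→slot 3, E→slot 2, I→slot 5, B skipped, H→slot 4, C skipped, G skipped.
Slots: [1:D] [2:E] [3:A] [4:H] [5:I]
Profit = 77 + 43 + 67 + 29 + 42 = 258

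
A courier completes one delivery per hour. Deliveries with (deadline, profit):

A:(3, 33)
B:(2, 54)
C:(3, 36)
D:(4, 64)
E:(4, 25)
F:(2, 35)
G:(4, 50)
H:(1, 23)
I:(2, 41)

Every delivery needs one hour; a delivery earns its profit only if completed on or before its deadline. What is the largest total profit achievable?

209

Sort by profit descending; place each in the latest free slot ≤ its deadline.
Profit order: D=64 B=54 G=50 I=41 C=36 F=35 A=33 E=25 H=23
Assign: D→slot 4, B→slot 2, G→slot 3, I→slot 1, C skipped, F skipped, A skipped, E skipped, H skipped.
Slots: [1:I] [2:B] [3:G] [4:D]
Profit = 41 + 54 + 50 + 64 = 209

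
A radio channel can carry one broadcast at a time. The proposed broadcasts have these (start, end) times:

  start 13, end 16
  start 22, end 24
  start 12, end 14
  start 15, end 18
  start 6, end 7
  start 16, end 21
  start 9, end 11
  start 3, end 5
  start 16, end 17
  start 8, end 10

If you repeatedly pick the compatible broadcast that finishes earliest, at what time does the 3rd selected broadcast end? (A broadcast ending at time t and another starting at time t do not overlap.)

Order by finish time; keep every interval that doesn't clash with the previous kept one.
Sorted by end: (3,5)  (6,7)  (8,10)  (9,11)  (12,14)  (13,16)  (16,17)  (15,18)  (16,21)  (22,24)
take (3,5); take (6,7); take (8,10); skip (9,11); take (12,14); skip (13,16); take (16,17); skip (15,18); take (22,24).
Selected: (3,5) (6,7) (8,10) (12,14) (16,17) (22,24)

10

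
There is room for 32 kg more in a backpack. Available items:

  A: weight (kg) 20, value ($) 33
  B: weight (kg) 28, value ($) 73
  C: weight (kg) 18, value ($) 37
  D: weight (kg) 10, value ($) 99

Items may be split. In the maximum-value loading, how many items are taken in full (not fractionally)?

1

Greedy by value/weight ratio, highest first.
Order: D (99/10=9.90) > B (73/28=2.61) > C (37/18=2.06) > A (33/20=1.65)
Fill: take D (10 @ 99) → take 22/28 of B → 57.36; 32/32 used.
1 item(s) taken whole; one partial (take 22/28 of B).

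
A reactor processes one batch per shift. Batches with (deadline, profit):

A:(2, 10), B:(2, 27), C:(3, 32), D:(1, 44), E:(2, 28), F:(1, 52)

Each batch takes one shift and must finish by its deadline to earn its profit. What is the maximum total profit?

Profit order: F=52 D=44 C=32 E=28 B=27 A=10
Assign: F→slot 1, D skipped, C→slot 3, E→slot 2, B skipped, A skipped.
Slots: [1:F] [2:E] [3:C]
Profit = 52 + 28 + 32 = 112

112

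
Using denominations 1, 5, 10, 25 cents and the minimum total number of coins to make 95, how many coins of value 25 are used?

95 = 3×25 + 2×10
Count of 25: 3

3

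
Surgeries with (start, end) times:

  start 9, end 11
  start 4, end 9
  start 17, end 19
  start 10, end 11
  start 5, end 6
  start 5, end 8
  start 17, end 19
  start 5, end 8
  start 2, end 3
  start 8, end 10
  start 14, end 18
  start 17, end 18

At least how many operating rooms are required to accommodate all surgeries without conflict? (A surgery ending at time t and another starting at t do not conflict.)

4

Count concurrent intervals with a sweep; the peak is the room count.
starts: [2, 4, 5, 5, 5, 8, 9, 10, 14, 17, 17, 17]
ends:   [3, 6, 8, 8, 9, 10, 11, 11, 18, 18, 19, 19]
s2→1 e3→0 s4→1 s5→2 s5→3 s5→4  — peak 4.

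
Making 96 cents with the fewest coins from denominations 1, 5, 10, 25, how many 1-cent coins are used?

1

96 = 3×25 + 2×10 + 1×1
Count of 1: 1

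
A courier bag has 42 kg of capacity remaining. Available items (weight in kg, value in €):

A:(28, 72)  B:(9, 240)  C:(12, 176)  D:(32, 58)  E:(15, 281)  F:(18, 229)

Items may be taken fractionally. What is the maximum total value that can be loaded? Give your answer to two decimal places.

773.33

Sort by value per unit weight and fill in that order.
Order: B (240/9=26.67) > E (281/15=18.73) > C (176/12=14.67) > F (229/18=12.72) > A (72/28=2.57) > D (58/32=1.81)
Fill: take B (9 @ 240) → take E (15 @ 281) → take C (12 @ 176) → take 6/18 of F → 76.33; 42/42 used.
Total value = 773.33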